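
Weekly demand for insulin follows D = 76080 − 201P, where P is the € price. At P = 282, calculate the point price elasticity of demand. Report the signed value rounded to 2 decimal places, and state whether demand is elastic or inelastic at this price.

dD/dP = −201. At P = 282, D = 76080 − 201(282) = 19398.
Ed = (dD/dP)·(P/D) = −201 × (282/19398) = -2.9220…
|Ed| = 2.92 > 1, so demand is elastic.

-2.92; elastic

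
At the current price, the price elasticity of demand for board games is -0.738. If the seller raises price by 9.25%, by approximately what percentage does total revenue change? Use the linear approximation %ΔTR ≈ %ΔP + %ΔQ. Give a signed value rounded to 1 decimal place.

%ΔQ ≈ Ed × %ΔP = (-0.738) × (+9.25%) = -6.8265%
%ΔTR ≈ %ΔP + %ΔQ = (+9.25%) + (-6.8265%) = +2.4235%

+2.4%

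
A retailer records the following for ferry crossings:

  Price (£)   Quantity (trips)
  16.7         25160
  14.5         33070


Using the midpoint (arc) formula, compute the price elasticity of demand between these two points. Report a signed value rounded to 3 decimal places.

%ΔQ = (33070 − 25160) / [(25160 + 33070)/2] = 7910/29115 = 0.271681…
%ΔP = (14.5 − 16.7) / [(16.7 + 14.5)/2] = -2.2/15.6 = -0.141025…
Arc Ed = %ΔQ / %ΔP = (7910/29115) / (-2.2/15.6) = -1.92646…

-1.926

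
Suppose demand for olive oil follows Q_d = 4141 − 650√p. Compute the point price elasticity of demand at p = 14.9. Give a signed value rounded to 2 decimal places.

-0.77

dQ_d/dp = −650/(2√p) = -84.1958. At p = 14.9, Q_d = 1631.97.
Ed = (dQ_d/dp)·(p/Q_d) = (-84.1958) × (14.9/1631.97) = -0.7687…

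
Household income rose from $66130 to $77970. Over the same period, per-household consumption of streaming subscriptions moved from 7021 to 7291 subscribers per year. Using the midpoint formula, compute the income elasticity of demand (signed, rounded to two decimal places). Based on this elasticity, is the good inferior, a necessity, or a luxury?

%ΔQ = (7291 − 7021)/[( 7021 + 7291)/2] = 270/7156 = 0.037730…
%ΔIncome = (77970 − 66130)/[( 66130 + 77970)/2] = 11840/72050 = 0.164330…
E_income = (270/7156) / (11840/72050) = 0.2296…
0 < E_income < 1 ⇒ normal good, necessity.

0.23; necessity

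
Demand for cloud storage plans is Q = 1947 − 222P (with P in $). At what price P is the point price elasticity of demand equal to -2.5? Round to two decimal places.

6.26

Ed = −222P/(1947 − 222P). Set this equal to -2.5:
222P = 2.5·(1947 − 222P) ⇒ 222P(1 + 2.5) = 2.5·1947
P = 2.5·1947 / (222·3.5) = 6.2644…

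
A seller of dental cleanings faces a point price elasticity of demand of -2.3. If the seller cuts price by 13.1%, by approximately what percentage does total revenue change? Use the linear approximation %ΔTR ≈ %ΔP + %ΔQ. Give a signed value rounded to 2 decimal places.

%ΔQ ≈ Ed × %ΔP = (-2.3) × (-13.1%) = +30.1300%
%ΔTR ≈ %ΔP + %ΔQ = (-13.1%) + (+30.1300%) = +17.0300%

+17.03%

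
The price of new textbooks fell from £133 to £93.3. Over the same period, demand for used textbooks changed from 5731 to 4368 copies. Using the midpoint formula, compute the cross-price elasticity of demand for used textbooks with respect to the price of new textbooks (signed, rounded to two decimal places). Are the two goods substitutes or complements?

%ΔQ_{used textbooks} = (4368 − 5731)/avg = -1363/5049.5 = -0.269927…
%ΔP_{new textbooks} = (93.3 − 133)/avg = -39.7/113.15 = -0.350861…
E_cross = (-1363/5049.5) / (-39.7/113.15) = 0.7693…
E_cross > 0 ⇒ the goods are substitutes.

0.77; substitutes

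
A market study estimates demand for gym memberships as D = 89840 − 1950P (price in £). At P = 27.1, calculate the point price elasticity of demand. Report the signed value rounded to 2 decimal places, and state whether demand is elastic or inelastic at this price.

dD/dP = −1950. At P = 27.1, D = 89840 − 1950(27.1) = 36995.
Ed = (dD/dP)·(P/D) = −1950 × (27.1/36995) = -1.4284…
|Ed| = 1.43 > 1, so demand is elastic.

-1.43; elastic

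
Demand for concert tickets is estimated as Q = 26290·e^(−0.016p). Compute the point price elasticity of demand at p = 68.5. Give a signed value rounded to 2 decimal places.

-1.10

dQ/dp = −0.016·Q = -140.58. At p = 68.5, Q = 8786.26.
Ed = (dQ/dp)·(p/Q) = (-140.58) × (68.5/8786.26) = -1.096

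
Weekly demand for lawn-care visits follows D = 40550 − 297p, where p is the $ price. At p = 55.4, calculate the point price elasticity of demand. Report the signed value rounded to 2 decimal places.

-0.68

dD/dp = −297. At p = 55.4, D = 40550 − 297(55.4) = 24096.2.
Ed = (dD/dp)·(p/D) = −297 × (55.4/24096.2) = -0.6828…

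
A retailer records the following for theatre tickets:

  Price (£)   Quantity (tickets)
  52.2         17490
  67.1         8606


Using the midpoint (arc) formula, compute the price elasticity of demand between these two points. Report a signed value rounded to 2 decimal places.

-2.73

%ΔQ = (8606 − 17490) / [(17490 + 8606)/2] = -8884/13048 = -0.680870…
%ΔP = (67.1 − 52.2) / [(52.2 + 67.1)/2] = 14.9/59.65 = 0.249790…
Arc Ed = %ΔQ / %ΔP = (-8884/13048) / (14.9/59.65) = -2.7257…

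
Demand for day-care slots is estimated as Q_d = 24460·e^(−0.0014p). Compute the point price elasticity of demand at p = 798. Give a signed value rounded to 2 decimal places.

dQ_d/dp = −0.0014·Q_d = -11.2045. At p = 798, Q_d = 8003.18.
Ed = (dQ_d/dp)·(p/Q_d) = (-11.2045) × (798/8003.18) = -1.1172

-1.12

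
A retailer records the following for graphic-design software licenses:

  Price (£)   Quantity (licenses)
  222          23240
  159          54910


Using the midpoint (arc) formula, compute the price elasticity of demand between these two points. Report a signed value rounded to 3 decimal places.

-2.451

%ΔQ = (54910 − 23240) / [(23240 + 54910)/2] = 31670/39075 = 0.810492…
%ΔP = (159 − 222) / [(222 + 159)/2] = -63/190.5 = -0.330708…
Arc Ed = %ΔQ / %ΔP = (31670/39075) / (-63/190.5) = -2.45077…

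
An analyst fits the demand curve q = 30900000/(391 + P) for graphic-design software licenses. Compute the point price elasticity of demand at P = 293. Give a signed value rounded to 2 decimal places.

dq/dP = −30900000/(391 + P)² = -66.046. At P = 293, q = 45175.4.
Ed = (dq/dP)·(P/q) = (-66.046) × (293/45175.4) = -0.4283…

-0.43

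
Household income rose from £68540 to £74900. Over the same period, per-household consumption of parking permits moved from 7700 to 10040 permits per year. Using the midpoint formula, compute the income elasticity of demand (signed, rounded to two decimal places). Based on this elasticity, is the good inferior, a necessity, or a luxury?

%ΔQ = (10040 − 7700)/[( 7700 + 10040)/2] = 2340/8870 = 0.263810…
%ΔIncome = (74900 − 68540)/[( 68540 + 74900)/2] = 6360/71720 = 0.088678…
E_income = (2340/8870) / (6360/71720) = 2.9749…
E_income > 1 ⇒ normal good, luxury.

2.97; luxury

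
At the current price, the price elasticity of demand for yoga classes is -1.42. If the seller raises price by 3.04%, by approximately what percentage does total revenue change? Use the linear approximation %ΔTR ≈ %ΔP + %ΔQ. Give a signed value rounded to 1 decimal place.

-1.3%

%ΔQ ≈ Ed × %ΔP = (-1.42) × (+3.04%) = -4.3168%
%ΔTR ≈ %ΔP + %ΔQ = (+3.04%) + (-4.3168%) = -1.2768%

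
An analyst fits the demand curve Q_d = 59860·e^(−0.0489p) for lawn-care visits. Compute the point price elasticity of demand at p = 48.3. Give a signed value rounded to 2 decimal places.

-2.36

dQ_d/dp = −0.0489·Q_d = -275.866. At p = 48.3, Q_d = 5641.44.
Ed = (dQ_d/dp)·(p/Q_d) = (-275.866) × (48.3/5641.44) = -2.3618…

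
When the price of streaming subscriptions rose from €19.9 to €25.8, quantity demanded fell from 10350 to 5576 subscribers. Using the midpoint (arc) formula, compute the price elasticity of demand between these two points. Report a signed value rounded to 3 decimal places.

-2.322

%ΔQ = (5576 − 10350) / [(10350 + 5576)/2] = -4774/7963 = -0.599522…
%ΔP = (25.8 − 19.9) / [(19.9 + 25.8)/2] = 5.9/22.85 = 0.258205…
Arc Ed = %ΔQ / %ΔP = (-4774/7963) / (5.9/22.85) = -2.32188…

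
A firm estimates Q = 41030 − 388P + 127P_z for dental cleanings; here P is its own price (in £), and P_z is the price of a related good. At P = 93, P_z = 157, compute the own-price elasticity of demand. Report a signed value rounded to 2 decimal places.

At the given values, Q = 41030 − 388(93) + 127(157) = 24885.
∂Q/∂P = −388.
E = (-388) × (93/24885) = -1.4500…

-1.45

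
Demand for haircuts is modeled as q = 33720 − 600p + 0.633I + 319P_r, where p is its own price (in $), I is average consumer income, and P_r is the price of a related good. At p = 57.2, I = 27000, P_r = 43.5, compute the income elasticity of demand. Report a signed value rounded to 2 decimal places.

0.56

At the given values, q = 33720 − 600(57.2) + 0.633(27000) + 319(43.5) = 30367.5.
∂q/∂I = 0.633.
E = (0.633) × (27000/30367.5) = 0.5628…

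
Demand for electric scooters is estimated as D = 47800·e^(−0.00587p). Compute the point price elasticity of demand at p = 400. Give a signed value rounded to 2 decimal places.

-2.35

dD/dp = −0.00587·D = -26.8128. At p = 400, D = 4567.77.
Ed = (dD/dp)·(p/D) = (-26.8128) × (400/4567.77) = -2.348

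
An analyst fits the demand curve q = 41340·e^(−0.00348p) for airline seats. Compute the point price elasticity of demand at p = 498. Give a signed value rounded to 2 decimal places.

dq/dp = −0.00348·q = -25.4273. At p = 498, q = 7306.69.
Ed = (dq/dp)·(p/q) = (-25.4273) × (498/7306.69) = -1.7330…

-1.73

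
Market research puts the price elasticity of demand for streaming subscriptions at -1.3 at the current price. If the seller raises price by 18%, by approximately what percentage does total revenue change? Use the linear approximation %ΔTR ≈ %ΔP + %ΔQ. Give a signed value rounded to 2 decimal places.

%ΔQ ≈ Ed × %ΔP = (-1.3) × (+18%) = -23.4000%
%ΔTR ≈ %ΔP + %ΔQ = (+18%) + (-23.4000%) = -5.4000%

-5.40%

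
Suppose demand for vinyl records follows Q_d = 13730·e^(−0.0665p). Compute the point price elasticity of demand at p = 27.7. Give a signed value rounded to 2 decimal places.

-1.84

dQ_d/dp = −0.0665·Q_d = -144.71. At p = 27.7, Q_d = 2176.1.
Ed = (dQ_d/dp)·(p/Q_d) = (-144.71) × (27.7/2176.1) = -1.8420…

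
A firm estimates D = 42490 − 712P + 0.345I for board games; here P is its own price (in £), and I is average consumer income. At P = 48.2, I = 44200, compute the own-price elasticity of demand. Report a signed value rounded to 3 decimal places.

-1.465

At the given values, D = 42490 − 712(48.2) + 0.345(44200) = 23420.6.
∂D/∂P = −712.
E = (-712) × (48.2/23420.6) = -1.46530…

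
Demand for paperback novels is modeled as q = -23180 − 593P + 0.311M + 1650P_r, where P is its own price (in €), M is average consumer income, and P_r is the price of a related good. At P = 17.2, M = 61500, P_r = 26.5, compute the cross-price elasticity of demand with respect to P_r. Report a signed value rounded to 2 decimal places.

1.48

At the given values, q = -23180 − 593(17.2) + 0.311(61500) + 1650(26.5) = 29471.9.
∂q/∂P_r = 1650.
E = (1650) × (26.5/29471.9) = 1.4836…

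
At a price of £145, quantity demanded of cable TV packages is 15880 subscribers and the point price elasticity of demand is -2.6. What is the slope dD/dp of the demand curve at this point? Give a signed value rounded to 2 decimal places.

-284.74

Ed = (dD/dp)·(p/D) ⇒ dD/dp = Ed·D/p = (-2.6)·15880/145 = -284.7448…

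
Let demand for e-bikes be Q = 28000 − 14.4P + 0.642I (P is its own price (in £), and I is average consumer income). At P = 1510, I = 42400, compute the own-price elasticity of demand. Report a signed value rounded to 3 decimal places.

-0.650

At the given values, Q = 28000 − 14.4(1510) + 0.642(42400) = 33476.8.
∂Q/∂P = −14.4.
E = (-14.4) × (1510/33476.8) = -0.64952…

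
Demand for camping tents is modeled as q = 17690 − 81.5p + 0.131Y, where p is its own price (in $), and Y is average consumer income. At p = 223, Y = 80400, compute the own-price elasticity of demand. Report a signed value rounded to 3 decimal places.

-1.809

At the given values, q = 17690 − 81.5(223) + 0.131(80400) = 10047.9.
∂q/∂p = −81.5.
E = (-81.5) × (223/10047.9) = -1.80878…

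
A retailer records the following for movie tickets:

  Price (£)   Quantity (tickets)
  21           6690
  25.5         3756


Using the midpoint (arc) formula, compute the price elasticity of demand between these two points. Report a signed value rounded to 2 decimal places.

-2.90

%ΔQ = (3756 − 6690) / [(6690 + 3756)/2] = -2934/5223 = -0.561746…
%ΔP = (25.5 − 21) / [(21 + 25.5)/2] = 4.5/23.25 = 0.193548…
Arc Ed = %ΔQ / %ΔP = (-2934/5223) / (4.5/23.25) = -2.9023…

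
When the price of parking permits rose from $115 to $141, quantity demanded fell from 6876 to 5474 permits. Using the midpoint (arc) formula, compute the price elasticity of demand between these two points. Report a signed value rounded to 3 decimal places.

-1.118

%ΔQ = (5474 − 6876) / [(6876 + 5474)/2] = -1402/6175 = -0.227044…
%ΔP = (141 − 115) / [(115 + 141)/2] = 26/128 = 0.203125
Arc Ed = %ΔQ / %ΔP = (-1402/6175) / (26/128) = -1.11775…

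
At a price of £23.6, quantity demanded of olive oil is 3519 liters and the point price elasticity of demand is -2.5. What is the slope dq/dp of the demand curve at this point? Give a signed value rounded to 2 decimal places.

Ed = (dq/dp)·(p/q) ⇒ dq/dp = Ed·q/p = (-2.5)·3519/23.6 = -372.7754…

-372.78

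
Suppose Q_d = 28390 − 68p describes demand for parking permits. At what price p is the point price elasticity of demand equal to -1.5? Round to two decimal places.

Ed = −68p/(28390 − 68p). Set this equal to -1.5:
68p = 1.5·(28390 − 68p) ⇒ 68p(1 + 1.5) = 1.5·28390
p = 1.5·28390 / (68·2.5) = 250.5

250.50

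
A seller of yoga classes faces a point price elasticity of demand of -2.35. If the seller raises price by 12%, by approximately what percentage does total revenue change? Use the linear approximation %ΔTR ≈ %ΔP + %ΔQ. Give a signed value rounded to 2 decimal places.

%ΔQ ≈ Ed × %ΔP = (-2.35) × (+12%) = -28.2000%
%ΔTR ≈ %ΔP + %ΔQ = (+12%) + (-28.2000%) = -16.2000%

-16.20%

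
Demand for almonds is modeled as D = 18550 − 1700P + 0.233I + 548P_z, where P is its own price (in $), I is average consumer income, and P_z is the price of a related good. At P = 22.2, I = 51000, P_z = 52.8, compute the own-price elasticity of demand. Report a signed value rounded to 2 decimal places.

At the given values, D = 18550 − 1700(22.2) + 0.233(51000) + 548(52.8) = 21627.4.
∂D/∂P = −1700.
E = (-1700) × (22.2/21627.4) = -1.7450…

-1.75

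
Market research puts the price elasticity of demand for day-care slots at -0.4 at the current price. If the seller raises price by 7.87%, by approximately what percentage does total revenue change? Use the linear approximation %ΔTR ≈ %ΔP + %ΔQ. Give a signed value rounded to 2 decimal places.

+4.72%

%ΔQ ≈ Ed × %ΔP = (-0.4) × (+7.87%) = -3.1480%
%ΔTR ≈ %ΔP + %ΔQ = (+7.87%) + (-3.1480%) = +4.7220%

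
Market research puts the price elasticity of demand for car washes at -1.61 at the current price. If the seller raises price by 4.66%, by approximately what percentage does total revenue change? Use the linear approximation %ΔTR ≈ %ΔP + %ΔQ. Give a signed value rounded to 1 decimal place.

-2.8%

%ΔQ ≈ Ed × %ΔP = (-1.61) × (+4.66%) = -7.5026%
%ΔTR ≈ %ΔP + %ΔQ = (+4.66%) + (-7.5026%) = -2.8426%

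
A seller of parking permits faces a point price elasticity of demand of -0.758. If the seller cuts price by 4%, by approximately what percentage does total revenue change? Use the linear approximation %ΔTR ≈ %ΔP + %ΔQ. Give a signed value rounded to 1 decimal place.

%ΔQ ≈ Ed × %ΔP = (-0.758) × (-4%) = +3.0320%
%ΔTR ≈ %ΔP + %ΔQ = (-4%) + (+3.0320%) = -0.9680%

-1.0%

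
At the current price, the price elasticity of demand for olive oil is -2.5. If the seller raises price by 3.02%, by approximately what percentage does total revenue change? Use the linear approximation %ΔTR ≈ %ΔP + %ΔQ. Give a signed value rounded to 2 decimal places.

-4.53%

%ΔQ ≈ Ed × %ΔP = (-2.5) × (+3.02%) = -7.5500%
%ΔTR ≈ %ΔP + %ΔQ = (+3.02%) + (-7.5500%) = -4.5300%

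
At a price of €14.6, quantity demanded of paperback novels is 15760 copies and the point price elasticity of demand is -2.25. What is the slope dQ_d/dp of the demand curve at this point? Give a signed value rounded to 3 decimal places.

-2428.767

Ed = (dQ_d/dp)·(p/Q_d) ⇒ dQ_d/dp = Ed·Q_d/p = (-2.25)·15760/14.6 = -2428.76712…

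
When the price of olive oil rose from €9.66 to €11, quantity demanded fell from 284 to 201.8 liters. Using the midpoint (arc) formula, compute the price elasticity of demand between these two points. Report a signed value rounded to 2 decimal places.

%ΔQ = (201.8 − 284) / [(284 + 201.8)/2] = -82.2/242.9 = -0.338410…
%ΔP = (11 − 9.66) / [(9.66 + 11)/2] = 1.34/10.33 = 0.129719…
Arc Ed = %ΔQ / %ΔP = (-82.2/242.9) / (1.34/10.33) = -2.6087…

-2.61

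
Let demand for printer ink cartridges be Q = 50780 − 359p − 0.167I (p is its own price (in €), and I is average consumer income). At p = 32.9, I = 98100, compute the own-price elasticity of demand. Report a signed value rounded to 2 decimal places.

At the given values, Q = 50780 − 359(32.9) − 0.167(98100) = 22586.2.
∂Q/∂p = −359.
E = (-359) × (32.9/22586.2) = -0.5229…

-0.52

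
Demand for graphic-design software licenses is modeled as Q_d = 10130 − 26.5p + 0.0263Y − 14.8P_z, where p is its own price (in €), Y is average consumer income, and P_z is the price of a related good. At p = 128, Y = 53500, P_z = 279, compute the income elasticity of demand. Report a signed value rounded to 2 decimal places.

0.35

At the given values, Q_d = 10130 − 26.5(128) + 0.0263(53500) − 14.8(279) = 4015.85.
∂Q_d/∂Y = 0.0263.
E = (0.0263) × (53500/4015.85) = 0.3503…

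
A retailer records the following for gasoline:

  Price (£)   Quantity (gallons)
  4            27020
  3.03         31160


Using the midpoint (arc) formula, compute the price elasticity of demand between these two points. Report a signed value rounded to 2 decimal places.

%ΔQ = (31160 − 27020) / [(27020 + 31160)/2] = 4140/29090 = 0.142316…
%ΔP = (3.03 − 4) / [(4 + 3.03)/2] = -0.97/3.515 = -0.275960…
Arc Ed = %ΔQ / %ΔP = (4140/29090) / (-0.97/3.515) = -0.5157…

-0.52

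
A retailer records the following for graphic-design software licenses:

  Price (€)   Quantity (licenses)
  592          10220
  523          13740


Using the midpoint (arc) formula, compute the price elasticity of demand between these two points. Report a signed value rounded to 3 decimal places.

%ΔQ = (13740 − 10220) / [(10220 + 13740)/2] = 3520/11980 = 0.293823…
%ΔP = (523 − 592) / [(592 + 523)/2] = -69/557.5 = -0.123766…
Arc Ed = %ΔQ / %ΔP = (3520/11980) / (-69/557.5) = -2.37400…

-2.374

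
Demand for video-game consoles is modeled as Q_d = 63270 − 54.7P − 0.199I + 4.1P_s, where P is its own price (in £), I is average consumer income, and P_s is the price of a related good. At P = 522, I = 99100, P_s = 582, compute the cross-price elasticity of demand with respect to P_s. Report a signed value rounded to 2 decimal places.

At the given values, Q_d = 63270 − 54.7(522) − 0.199(99100) + 4.1(582) = 17381.9.
∂Q_d/∂P_s = 4.1.
E = (4.1) × (582/17381.9) = 0.1372…

0.14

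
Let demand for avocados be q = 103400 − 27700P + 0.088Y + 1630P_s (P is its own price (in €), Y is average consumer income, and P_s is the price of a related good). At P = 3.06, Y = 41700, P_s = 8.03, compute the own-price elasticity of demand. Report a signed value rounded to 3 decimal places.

At the given values, q = 103400 − 27700(3.06) + 0.088(41700) + 1630(8.03) = 35396.5.
∂q/∂P = −27700.
E = (-27700) × (3.06/35396.5) = -2.39464…

-2.395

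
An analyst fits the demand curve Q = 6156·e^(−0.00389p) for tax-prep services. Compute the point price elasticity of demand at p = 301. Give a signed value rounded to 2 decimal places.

-1.17

dQ/dp = −0.00389·Q = -7.4257. At p = 301, Q = 1908.92.
Ed = (dQ/dp)·(p/Q) = (-7.4257) × (301/1908.92) = -1.1708…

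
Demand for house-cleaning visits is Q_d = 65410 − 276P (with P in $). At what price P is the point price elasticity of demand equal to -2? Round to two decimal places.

158.00

Ed = −276P/(65410 − 276P). Set this equal to -2:
276P = 2·(65410 − 276P) ⇒ 276P(1 + 2) = 2·65410
P = 2·65410 / (276·3) = 157.9951…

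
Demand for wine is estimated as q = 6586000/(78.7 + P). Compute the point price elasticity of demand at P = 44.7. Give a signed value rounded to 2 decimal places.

dq/dP = −6586000/(78.7 + P)² = -432.505. At P = 44.7, q = 53371.2.
Ed = (dq/dP)·(P/q) = (-432.505) × (44.7/53371.2) = -0.3622…

-0.36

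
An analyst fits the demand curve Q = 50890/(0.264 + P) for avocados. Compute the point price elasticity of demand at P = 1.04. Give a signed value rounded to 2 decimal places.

dQ/dP = −50890/(0.264 + P)² = -29928. At P = 1.04, Q = 39026.1.
Ed = (dQ/dP)·(P/Q) = (-29928) × (1.04/39026.1) = -0.7975…

-0.80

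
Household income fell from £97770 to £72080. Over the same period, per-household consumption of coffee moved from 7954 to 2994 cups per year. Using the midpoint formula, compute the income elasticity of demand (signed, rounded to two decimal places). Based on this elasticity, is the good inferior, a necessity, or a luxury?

%ΔQ = (2994 − 7954)/[( 7954 + 2994)/2] = -4960/5474 = -0.906101…
%ΔIncome = (72080 − 97770)/[( 97770 + 72080)/2] = -25690/84925 = -0.302502…
E_income = (-4960/5474) / (-25690/84925) = 2.9953…
E_income > 1 ⇒ normal good, luxury.

3.00; luxury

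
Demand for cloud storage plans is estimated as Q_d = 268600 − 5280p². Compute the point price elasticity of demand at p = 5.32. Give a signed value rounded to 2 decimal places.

-2.51

dQ_d/dp = −2·5280·p = -56179.2. At p = 5.32, Q_d = 119163.328.
Ed = (dQ_d/dp)·(p/Q_d) = (-56179.2) × (5.32/119163.328) = -2.5080…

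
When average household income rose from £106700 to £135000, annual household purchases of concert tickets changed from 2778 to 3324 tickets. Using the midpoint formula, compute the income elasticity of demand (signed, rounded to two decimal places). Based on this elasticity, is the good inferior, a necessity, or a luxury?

0.76; necessity

%ΔQ = (3324 − 2778)/[( 2778 + 3324)/2] = 546/3051 = 0.178957…
%ΔIncome = (135000 − 106700)/[( 106700 + 135000)/2] = 28300/120850 = 0.234174…
E_income = (546/3051) / (28300/120850) = 0.7642…
0 < E_income < 1 ⇒ normal good, necessity.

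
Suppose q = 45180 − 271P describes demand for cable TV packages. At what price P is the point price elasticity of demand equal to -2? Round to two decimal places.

Ed = −271P/(45180 − 271P). Set this equal to -2:
271P = 2·(45180 − 271P) ⇒ 271P(1 + 2) = 2·45180
P = 2·45180 / (271·3) = 111.1439…

111.14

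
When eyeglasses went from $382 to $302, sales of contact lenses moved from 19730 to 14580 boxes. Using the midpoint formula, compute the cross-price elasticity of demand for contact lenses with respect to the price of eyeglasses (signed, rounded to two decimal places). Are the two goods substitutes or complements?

1.28; substitutes

%ΔQ_{contact lenses} = (14580 − 19730)/avg = -5150/17155 = -0.300204…
%ΔP_{eyeglasses} = (302 − 382)/avg = -80/342 = -0.233918…
E_cross = (-5150/17155) / (-80/342) = 1.2833…
E_cross > 0 ⇒ the goods are substitutes.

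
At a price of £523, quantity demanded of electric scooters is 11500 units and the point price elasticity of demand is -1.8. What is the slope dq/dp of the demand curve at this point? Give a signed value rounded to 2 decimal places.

Ed = (dq/dp)·(p/q) ⇒ dq/dp = Ed·q/p = (-1.8)·11500/523 = -39.5793…

-39.58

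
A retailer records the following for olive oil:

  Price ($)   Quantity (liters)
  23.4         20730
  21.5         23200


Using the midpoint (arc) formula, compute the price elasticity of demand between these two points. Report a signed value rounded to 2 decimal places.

-1.33

%ΔQ = (23200 − 20730) / [(20730 + 23200)/2] = 2470/21965 = 0.112451…
%ΔP = (21.5 − 23.4) / [(23.4 + 21.5)/2] = -1.9/22.45 = -0.084632…
Arc Ed = %ΔQ / %ΔP = (2470/21965) / (-1.9/22.45) = -1.3287…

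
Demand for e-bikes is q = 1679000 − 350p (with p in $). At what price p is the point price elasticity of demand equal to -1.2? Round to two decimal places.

Ed = −350p/(1679000 − 350p). Set this equal to -1.2:
350p = 1.2·(1679000 − 350p) ⇒ 350p(1 + 1.2) = 1.2·1679000
p = 1.2·1679000 / (350·2.2) = 2616.6233…

2616.62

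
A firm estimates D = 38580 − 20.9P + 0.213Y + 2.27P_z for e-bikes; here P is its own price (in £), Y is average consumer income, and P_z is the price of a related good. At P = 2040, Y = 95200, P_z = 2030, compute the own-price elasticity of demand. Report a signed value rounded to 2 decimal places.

-2.05

At the given values, D = 38580 − 20.9(2040) + 0.213(95200) + 2.27(2030) = 20829.7.
∂D/∂P = −20.9.
E = (-20.9) × (2040/20829.7) = -2.0468…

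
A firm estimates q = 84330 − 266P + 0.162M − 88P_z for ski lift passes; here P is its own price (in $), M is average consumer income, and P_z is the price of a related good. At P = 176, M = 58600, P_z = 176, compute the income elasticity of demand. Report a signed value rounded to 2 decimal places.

0.30

At the given values, q = 84330 − 266(176) + 0.162(58600) − 88(176) = 31519.2.
∂q/∂M = 0.162.
E = (0.162) × (58600/31519.2) = 0.3011…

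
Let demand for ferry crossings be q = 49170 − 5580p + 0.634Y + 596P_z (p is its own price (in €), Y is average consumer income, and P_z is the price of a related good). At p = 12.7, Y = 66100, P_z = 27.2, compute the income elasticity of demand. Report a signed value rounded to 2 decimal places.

At the given values, q = 49170 − 5580(12.7) + 0.634(66100) + 596(27.2) = 36422.6.
∂q/∂Y = 0.634.
E = (0.634) × (66100/36422.6) = 1.1505…

1.15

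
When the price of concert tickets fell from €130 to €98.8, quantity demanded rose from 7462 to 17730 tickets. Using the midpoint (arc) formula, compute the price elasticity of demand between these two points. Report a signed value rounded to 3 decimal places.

%ΔQ = (17730 − 7462) / [(7462 + 17730)/2] = 10268/12596 = 0.815179…
%ΔP = (98.8 − 130) / [(130 + 98.8)/2] = -31.2/114.4 = -0.272727…
Arc Ed = %ΔQ / %ΔP = (10268/12596) / (-31.2/114.4) = -2.98899…

-2.989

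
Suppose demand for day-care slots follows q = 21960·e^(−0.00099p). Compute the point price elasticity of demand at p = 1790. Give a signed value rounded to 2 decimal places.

-1.77

dq/dp = −0.00099·q = -3.69534. At p = 1790, q = 3732.67.
Ed = (dq/dp)·(p/q) = (-3.69534) × (1790/3732.67) = -1.7721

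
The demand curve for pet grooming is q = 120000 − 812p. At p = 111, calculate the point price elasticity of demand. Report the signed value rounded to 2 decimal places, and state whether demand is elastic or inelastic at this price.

dq/dp = −812. At p = 111, q = 120000 − 812(111) = 29868.
Ed = (dq/dp)·(p/q) = −812 × (111/29868) = -3.0176…
|Ed| = 3.02 > 1, so demand is elastic.

-3.02; elastic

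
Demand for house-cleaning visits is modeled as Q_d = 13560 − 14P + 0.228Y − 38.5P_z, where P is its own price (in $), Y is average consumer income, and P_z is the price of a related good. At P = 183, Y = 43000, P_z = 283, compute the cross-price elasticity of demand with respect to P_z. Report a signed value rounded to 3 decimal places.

At the given values, Q_d = 13560 − 14(183) + 0.228(43000) − 38.5(283) = 9906.5.
∂Q_d/∂P_z = -38.5.
E = (-38.5) × (283/9906.5) = -1.09983…

-1.100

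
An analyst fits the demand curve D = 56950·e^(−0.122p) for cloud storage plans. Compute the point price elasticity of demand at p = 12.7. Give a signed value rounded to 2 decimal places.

dD/dp = −0.122·D = -1475.56. At p = 12.7, D = 12094.8.
Ed = (dD/dp)·(p/D) = (-1475.56) × (12.7/12094.8) = -1.5494

-1.55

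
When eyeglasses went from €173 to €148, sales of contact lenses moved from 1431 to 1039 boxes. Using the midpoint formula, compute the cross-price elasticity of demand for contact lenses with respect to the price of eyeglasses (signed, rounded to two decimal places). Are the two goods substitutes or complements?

%ΔQ_{contact lenses} = (1039 − 1431)/avg = -392/1235 = -0.317408…
%ΔP_{eyeglasses} = (148 − 173)/avg = -25/160.5 = -0.155763…
E_cross = (-392/1235) / (-25/160.5) = 2.0377…
E_cross > 0 ⇒ the goods are substitutes.

2.04; substitutes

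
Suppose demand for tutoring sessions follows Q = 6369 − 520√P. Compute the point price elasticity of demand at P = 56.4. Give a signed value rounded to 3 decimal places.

dQ/dP = −520/(2√P) = -34.6205. At P = 56.4, Q = 2463.8.
Ed = (dQ/dP)·(P/Q) = (-34.6205) × (56.4/2463.8) = -0.79251…

-0.793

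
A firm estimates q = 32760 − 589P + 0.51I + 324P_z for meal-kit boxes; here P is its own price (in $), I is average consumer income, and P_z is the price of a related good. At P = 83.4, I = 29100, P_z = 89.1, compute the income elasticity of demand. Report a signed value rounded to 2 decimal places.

At the given values, q = 32760 − 589(83.4) + 0.51(29100) + 324(89.1) = 27346.8.
∂q/∂I = 0.51.
E = (0.51) × (29100/27346.8) = 0.5426…

0.54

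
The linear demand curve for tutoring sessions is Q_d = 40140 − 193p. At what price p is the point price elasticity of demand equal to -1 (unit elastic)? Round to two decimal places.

103.99

Ed = −193p/(40140 − 193p). Set this equal to -1:
193p = 1·(40140 − 193p) ⇒ 193p(1 + 1) = 1·40140
p = 1·40140 / (193·2) = 103.9896…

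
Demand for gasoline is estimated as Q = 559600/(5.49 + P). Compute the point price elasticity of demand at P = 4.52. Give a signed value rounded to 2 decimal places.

-0.45

dQ/dP = −559600/(5.49 + P)² = -5584.82. At P = 4.52, Q = 55904.1.
Ed = (dQ/dP)·(P/Q) = (-5584.82) × (4.52/55904.1) = -0.4515…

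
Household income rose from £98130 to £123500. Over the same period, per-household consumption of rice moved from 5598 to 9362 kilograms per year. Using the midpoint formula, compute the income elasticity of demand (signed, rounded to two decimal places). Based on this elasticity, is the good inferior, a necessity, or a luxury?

%ΔQ = (9362 − 5598)/[( 5598 + 9362)/2] = 3764/7480 = 0.503208…
%ΔIncome = (123500 − 98130)/[( 98130 + 123500)/2] = 25370/110815 = 0.228940…
E_income = (3764/7480) / (25370/110815) = 2.1979…
E_income > 1 ⇒ normal good, luxury.

2.20; luxury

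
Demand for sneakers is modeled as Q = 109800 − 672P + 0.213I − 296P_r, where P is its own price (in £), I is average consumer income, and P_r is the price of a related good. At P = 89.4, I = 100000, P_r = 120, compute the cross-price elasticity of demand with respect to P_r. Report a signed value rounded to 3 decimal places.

-1.000

At the given values, Q = 109800 − 672(89.4) + 0.213(100000) − 296(120) = 35503.2.
∂Q/∂P_r = -296.
E = (-296) × (120/35503.2) = -1.00047…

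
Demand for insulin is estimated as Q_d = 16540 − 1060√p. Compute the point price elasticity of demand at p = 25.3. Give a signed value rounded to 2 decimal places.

-0.24

dQ_d/dp = −1060/(2√p) = -105.37. At p = 25.3, Q_d = 11208.3.
Ed = (dQ_d/dp)·(p/Q_d) = (-105.37) × (25.3/11208.3) = -0.2378…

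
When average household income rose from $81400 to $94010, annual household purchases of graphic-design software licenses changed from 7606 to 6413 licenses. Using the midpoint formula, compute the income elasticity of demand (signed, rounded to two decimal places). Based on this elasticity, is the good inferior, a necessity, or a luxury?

-1.18; inferior

%ΔQ = (6413 − 7606)/[( 7606 + 6413)/2] = -1193/7009.5 = -0.170197…
%ΔIncome = (94010 − 81400)/[( 81400 + 94010)/2] = 12610/87705 = 0.143777…
E_income = (-1193/7009.5) / (12610/87705) = -1.1837…
E_income < 0 ⇒ inferior good.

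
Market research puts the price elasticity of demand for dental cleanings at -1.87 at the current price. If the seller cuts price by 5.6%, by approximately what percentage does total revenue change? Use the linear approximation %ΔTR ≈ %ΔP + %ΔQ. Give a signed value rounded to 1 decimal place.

+4.9%

%ΔQ ≈ Ed × %ΔP = (-1.87) × (-5.6%) = +10.4720%
%ΔTR ≈ %ΔP + %ΔQ = (-5.6%) + (+10.4720%) = +4.8720%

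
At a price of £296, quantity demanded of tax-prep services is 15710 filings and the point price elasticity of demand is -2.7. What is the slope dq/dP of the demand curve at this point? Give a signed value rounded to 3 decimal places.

-143.301

Ed = (dq/dP)·(P/q) ⇒ dq/dP = Ed·q/P = (-2.7)·15710/296 = -143.30067…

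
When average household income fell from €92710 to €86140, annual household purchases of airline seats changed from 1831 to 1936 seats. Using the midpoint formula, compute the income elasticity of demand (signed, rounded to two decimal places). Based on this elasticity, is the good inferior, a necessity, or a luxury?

%ΔQ = (1936 − 1831)/[( 1831 + 1936)/2] = 105/1883.5 = 0.055747…
%ΔIncome = (86140 − 92710)/[( 92710 + 86140)/2] = -6570/89425 = -0.073469…
E_income = (105/1883.5) / (-6570/89425) = -0.7587…
E_income < 0 ⇒ inferior good.

-0.76; inferior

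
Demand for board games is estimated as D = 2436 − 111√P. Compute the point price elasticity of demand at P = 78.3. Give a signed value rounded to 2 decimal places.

-0.34

dD/dP = −111/(2√P) = -6.27209. At P = 78.3, D = 1453.79.
Ed = (dD/dP)·(P/D) = (-6.27209) × (78.3/1453.79) = -0.3378…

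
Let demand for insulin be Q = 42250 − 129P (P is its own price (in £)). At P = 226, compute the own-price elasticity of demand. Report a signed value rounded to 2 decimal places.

-2.23

At the given values, Q = 42250 − 129(226) = 13096.
∂Q/∂P = −129.
E = (-129) × (226/13096) = -2.2261…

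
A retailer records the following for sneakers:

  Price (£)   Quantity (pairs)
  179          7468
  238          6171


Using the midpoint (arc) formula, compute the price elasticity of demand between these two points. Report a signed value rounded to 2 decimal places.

%ΔQ = (6171 − 7468) / [(7468 + 6171)/2] = -1297/6819.5 = -0.190189…
%ΔP = (238 − 179) / [(179 + 238)/2] = 59/208.5 = 0.282973…
Arc Ed = %ΔQ / %ΔP = (-1297/6819.5) / (59/208.5) = -0.6721…

-0.67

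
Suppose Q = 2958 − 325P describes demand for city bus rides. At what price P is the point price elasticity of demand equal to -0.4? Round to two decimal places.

Ed = −325P/(2958 − 325P). Set this equal to -0.4:
325P = 0.4·(2958 − 325P) ⇒ 325P(1 + 0.4) = 0.4·2958
P = 0.4·2958 / (325·1.4) = 2.6004…

2.60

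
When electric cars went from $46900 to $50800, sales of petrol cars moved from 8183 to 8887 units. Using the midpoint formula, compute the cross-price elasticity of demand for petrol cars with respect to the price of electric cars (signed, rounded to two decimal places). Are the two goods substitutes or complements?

1.03; substitutes

%ΔQ_{petrol cars} = (8887 − 8183)/avg = 704/8535 = 0.082483…
%ΔP_{electric cars} = (50800 − 46900)/avg = 3900/48850 = 0.079836…
E_cross = (704/8535) / (3900/48850) = 1.0331…
E_cross > 0 ⇒ the goods are substitutes.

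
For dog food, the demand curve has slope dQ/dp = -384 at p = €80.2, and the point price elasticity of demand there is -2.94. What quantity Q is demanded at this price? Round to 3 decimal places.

Ed = (dQ/dp)·(p/Q) ⇒ Q = (dQ/dp)·p/Ed = (-384)·80.2/(-2.94) = 10475.10204…

10475.102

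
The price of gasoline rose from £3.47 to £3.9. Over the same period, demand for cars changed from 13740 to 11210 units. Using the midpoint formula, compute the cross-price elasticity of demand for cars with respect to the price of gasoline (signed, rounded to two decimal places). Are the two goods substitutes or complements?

-1.74; complements

%ΔQ_{cars} = (11210 − 13740)/avg = -2530/12475 = -0.202805…
%ΔP_{gasoline} = (3.9 − 3.47)/avg = 0.43/3.685 = 0.116689…
E_cross = (-2530/12475) / (0.43/3.685) = -1.7379…
E_cross < 0 ⇒ the goods are complements.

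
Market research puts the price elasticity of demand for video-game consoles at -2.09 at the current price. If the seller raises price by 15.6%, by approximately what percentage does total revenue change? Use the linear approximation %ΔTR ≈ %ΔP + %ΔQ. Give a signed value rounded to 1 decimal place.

-17.0%

%ΔQ ≈ Ed × %ΔP = (-2.09) × (+15.6%) = -32.6040%
%ΔTR ≈ %ΔP + %ΔQ = (+15.6%) + (-32.6040%) = -17.0040%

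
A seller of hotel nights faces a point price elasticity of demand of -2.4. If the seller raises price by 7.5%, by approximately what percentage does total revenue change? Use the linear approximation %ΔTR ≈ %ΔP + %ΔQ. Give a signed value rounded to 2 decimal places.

-10.50%

%ΔQ ≈ Ed × %ΔP = (-2.4) × (+7.5%) = -18.0000%
%ΔTR ≈ %ΔP + %ΔQ = (+7.5%) + (-18.0000%) = -10.5000%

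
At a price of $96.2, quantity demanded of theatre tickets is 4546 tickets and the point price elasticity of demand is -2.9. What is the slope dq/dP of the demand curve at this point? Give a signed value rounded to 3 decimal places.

Ed = (dq/dP)·(P/q) ⇒ dq/dP = Ed·q/P = (-2.9)·4546/96.2 = -137.04158…

-137.042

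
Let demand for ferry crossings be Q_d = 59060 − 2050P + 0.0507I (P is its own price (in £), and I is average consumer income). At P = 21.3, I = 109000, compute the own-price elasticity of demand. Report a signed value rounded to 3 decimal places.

At the given values, Q_d = 59060 − 2050(21.3) + 0.0507(109000) = 20921.3.
∂Q_d/∂P = −2050.
E = (-2050) × (21.3/20921.3) = -2.08710…

-2.087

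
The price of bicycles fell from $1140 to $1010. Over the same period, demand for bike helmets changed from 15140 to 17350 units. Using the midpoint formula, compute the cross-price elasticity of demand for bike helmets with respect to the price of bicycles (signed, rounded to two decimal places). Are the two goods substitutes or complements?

-1.12; complements

%ΔQ_{bike helmets} = (17350 − 15140)/avg = 2210/16245 = 0.136041…
%ΔP_{bicycles} = (1010 − 1140)/avg = -130/1075 = -0.120930…
E_cross = (2210/16245) / (-130/1075) = -1.1249…
E_cross < 0 ⇒ the goods are complements.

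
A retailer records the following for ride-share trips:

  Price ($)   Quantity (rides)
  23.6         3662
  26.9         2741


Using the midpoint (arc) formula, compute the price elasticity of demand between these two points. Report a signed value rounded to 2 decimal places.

%ΔQ = (2741 − 3662) / [(3662 + 2741)/2] = -921/3201.5 = -0.287677…
%ΔP = (26.9 − 23.6) / [(23.6 + 26.9)/2] = 3.3/25.25 = 0.130693…
Arc Ed = %ΔQ / %ΔP = (-921/3201.5) / (3.3/25.25) = -2.2011…

-2.20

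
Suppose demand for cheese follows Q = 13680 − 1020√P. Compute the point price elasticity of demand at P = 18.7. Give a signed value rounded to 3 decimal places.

dQ/dP = −1020/(2√P) = -117.937. At P = 18.7, Q = 9269.16.
Ed = (dQ/dP)·(P/Q) = (-117.937) × (18.7/9269.16) = -0.23793…

-0.238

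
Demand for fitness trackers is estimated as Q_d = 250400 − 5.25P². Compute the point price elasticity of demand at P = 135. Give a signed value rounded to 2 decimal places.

-1.24

dQ_d/dP = −2·5.25·P = -1417.5. At P = 135, Q_d = 154718.75.
Ed = (dQ_d/dP)·(P/Q_d) = (-1417.5) × (135/154718.75) = -1.2368…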